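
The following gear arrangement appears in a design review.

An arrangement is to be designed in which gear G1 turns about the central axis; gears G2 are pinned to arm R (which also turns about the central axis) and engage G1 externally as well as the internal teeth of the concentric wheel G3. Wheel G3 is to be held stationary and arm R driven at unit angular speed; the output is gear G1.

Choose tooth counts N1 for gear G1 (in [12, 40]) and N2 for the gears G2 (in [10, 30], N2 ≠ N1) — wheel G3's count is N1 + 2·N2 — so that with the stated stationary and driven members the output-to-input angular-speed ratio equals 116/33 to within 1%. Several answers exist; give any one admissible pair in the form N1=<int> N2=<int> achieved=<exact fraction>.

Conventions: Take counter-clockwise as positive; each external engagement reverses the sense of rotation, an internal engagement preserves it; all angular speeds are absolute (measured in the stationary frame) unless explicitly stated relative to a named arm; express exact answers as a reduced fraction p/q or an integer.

design class (target 116/33): planetary set
Willis with ω_ring = 0: ω_sun/ω_arm = (N1+N3)/N1; set equal to 116/33  ⇒  N3/N1 = 116/33 − 1 = 83/33
N3 = N1 + 2·N2  ⇒  N2/N1 = (N3/N1 − 1)/2 = (83/33 − 1)/2 = 25/33
smallest multiple with N1 ≥ 12 and N2 ≥ 10: k = 1  ⇒  N1 = 1·33 = 33, N2 = 1·25 = 25 (N1 ≤ 40, N2 ≤ 30, N2 ≠ N1 ✓), N3 = 33 + 2·25 = 83
check: (N1+N3)/N1 with N1 = 33, N3 = 83 gives 116/33; |achieved − target| = 0 ≤ 29/825 ✓

N1=33 N2=25 achieved=116/33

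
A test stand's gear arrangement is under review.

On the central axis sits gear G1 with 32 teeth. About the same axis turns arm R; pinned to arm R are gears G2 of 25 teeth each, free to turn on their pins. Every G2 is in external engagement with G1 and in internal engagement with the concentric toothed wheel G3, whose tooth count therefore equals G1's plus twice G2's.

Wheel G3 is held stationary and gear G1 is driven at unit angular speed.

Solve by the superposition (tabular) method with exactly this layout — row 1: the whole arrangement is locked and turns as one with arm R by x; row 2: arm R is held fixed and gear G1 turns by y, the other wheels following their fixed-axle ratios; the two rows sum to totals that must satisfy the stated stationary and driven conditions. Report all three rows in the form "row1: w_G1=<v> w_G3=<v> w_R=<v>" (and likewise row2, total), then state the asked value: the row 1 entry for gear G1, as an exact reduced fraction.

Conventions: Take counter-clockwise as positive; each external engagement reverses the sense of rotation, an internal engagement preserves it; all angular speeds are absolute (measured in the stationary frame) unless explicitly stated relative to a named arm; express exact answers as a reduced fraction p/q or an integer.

topology: planetary set — G1 32T / G2 25T / G3 82T, arm = carrier (Willis)
row 1: whole set turns with the arm by x
row 2: sun turns y, ring = −(32/82)·y, arm 0
boundary: total ω_ring = x − (32/82)·y = 0 and total ω_sun = x + y = 1  ⇒  y = 41/57, x = 16/57
row 2 ring = −(32/82)·41/57 = -16/57
totals (row 1 + row 2): sun 16/57 + 41/57 = 1, ring 16/57 + (-16/57) = 0, arm 16/57 + 0 = 16/57
asked cell (row1, sun) = 16/57

row1: w_G1=16/57 w_G3=16/57 w_R=16/57
row2: w_G1=41/57 w_G3=-16/57 w_R=0
total: w_G1=1 w_G3=0 w_R=16/57
asked value: 16/57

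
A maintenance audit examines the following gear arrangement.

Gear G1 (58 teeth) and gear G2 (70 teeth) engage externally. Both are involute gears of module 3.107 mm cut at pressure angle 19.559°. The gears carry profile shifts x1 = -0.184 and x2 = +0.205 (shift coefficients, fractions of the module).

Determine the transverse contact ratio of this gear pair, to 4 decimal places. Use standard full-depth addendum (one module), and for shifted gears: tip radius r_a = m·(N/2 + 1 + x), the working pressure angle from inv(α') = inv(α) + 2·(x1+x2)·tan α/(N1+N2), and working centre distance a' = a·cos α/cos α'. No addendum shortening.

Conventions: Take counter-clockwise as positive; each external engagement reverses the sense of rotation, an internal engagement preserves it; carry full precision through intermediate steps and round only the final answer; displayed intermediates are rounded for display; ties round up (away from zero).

1.8156

single-mesh involute tooth geometry (58T engaging 70T at module 3.107)
base radii: r_b1 = 84.903810, r_b2 = 102.470115
tip radii: r_a1 = 92.638312, r_a2 = 112.488935
inv(α') = inv(19.559°) + 2·(-0.184+0.205)·tan α/(58+70) = 0.01402550  ⇒  α' = 19.61176°
a' = a·cos α / cos α' = 198.8480·cos 19.559°/cos 19.61176° = 198.913163
action lengths: √(r_a1²−r_b1²) = 37.056713, √(r_a2²−r_b2²) = 46.407284
base pitch p_b = π·m·cos α = 9.197696
CR = (37.056713 + 46.407284 − 198.913163·sin 19.61176°)/9.197696 = 1.815650
contact ratio ≈ 1.8156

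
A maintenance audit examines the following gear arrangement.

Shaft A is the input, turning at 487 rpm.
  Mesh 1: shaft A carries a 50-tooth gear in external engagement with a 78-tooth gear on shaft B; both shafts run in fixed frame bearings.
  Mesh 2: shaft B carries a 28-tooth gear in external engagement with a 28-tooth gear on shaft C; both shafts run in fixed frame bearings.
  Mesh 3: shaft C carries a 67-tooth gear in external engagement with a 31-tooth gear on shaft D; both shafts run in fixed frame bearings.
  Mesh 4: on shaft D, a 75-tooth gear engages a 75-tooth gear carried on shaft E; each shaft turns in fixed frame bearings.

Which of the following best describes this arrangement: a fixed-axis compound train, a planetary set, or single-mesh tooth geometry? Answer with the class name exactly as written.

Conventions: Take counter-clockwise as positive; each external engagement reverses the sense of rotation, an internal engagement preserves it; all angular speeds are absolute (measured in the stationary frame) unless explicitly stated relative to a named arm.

topology: fixed-axis compound train — 4 meshes, A→E
classification: fixed-axis compound train

fixed-axis compound train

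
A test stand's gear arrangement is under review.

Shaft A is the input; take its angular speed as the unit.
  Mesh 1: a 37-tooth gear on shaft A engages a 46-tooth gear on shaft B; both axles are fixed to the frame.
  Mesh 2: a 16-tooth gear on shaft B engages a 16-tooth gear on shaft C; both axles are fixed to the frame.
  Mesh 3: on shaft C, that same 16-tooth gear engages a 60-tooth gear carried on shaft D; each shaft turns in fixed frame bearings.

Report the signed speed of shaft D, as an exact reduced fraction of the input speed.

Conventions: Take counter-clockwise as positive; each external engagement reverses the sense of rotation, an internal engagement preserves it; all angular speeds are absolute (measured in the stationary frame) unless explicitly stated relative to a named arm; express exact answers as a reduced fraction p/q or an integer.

-74/345

3-mesh fixed-axis compound train (all bearings frame-fixed)
mesh 1 [37T→46T]: |ω|/ω_in = 1×37/46 = 37/46, sense flips to −
mesh 2 [16T→16T]: |ω|/ω_in = (37/46)×16/16 = 37/46, sense flips to +
mesh 3 [16T→60T]: |ω|/ω_in = (37/46)×16/60 = 74/345, sense flips to −
signed output speed (× input speed) = -74/345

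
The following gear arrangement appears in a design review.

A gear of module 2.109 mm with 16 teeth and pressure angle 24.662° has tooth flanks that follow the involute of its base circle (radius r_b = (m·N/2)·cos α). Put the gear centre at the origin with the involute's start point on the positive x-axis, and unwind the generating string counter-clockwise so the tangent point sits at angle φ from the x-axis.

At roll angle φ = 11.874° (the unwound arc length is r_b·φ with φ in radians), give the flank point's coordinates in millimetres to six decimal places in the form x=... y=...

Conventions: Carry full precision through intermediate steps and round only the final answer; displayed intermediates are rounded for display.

x=15.658761 y=0.045296

single-mesh involute tooth geometry (16T wheel at module 2.109)
pitch radius r_p = m·N/2 = 2.109·16/2 = 16.872000
base radius r_b = r_p·cos α = 16.872000·cos 24.662° = 15.333023
roll angle φ = 11.874° = 0.20724040 rad
x = r_b·(cos φ + φ·sin φ) = 15.658761
y = r_b·(sin φ − φ·cos φ) = 0.045296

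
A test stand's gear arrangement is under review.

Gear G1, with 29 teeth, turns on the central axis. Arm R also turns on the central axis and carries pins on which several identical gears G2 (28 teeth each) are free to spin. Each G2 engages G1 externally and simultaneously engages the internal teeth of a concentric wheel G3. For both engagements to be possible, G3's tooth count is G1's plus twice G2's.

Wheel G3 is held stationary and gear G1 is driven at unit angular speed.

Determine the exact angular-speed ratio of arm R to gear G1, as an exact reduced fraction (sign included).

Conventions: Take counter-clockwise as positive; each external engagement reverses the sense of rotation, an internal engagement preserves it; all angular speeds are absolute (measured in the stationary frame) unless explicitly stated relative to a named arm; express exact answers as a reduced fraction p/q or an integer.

topology: planetary set — G1 29T / G2 28T / G3 85T, arm = carrier (Willis)
ring teeth: 29 + 2·28 = 85
29(ω_sun−ω_arm) = −85(ω_ring−ω_arm),  ω_ring = 0, ω_sun = 1
29(1−ω_arm) = −85(0−ω_arm)  ⇒  114·ω_arm = 29  ⇒  ω_arm = 29/114
ω_out/ω_in = 29/114

29/114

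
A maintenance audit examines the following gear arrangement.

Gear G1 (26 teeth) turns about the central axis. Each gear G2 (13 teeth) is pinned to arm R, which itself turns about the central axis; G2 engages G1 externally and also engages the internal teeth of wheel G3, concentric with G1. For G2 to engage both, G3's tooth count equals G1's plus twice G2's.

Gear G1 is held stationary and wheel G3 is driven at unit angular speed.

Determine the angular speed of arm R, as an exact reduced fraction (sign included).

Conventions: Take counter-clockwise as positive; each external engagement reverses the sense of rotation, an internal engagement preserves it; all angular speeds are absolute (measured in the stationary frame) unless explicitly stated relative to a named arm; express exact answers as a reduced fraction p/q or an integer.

recognized (axles ride arm R): planetary set, 26/13/52 teeth
ring teeth: 26 + 2·13 = 52
26(ω_sun−ω_arm) = −52(ω_ring−ω_arm),  ω_sun = 0, ω_ring = 1
26(0−ω_arm) = −52(1−ω_arm)  ⇒  78·ω_arm = 52  ⇒  ω_arm = 2/3
exact speed ratio = 2/3

2/3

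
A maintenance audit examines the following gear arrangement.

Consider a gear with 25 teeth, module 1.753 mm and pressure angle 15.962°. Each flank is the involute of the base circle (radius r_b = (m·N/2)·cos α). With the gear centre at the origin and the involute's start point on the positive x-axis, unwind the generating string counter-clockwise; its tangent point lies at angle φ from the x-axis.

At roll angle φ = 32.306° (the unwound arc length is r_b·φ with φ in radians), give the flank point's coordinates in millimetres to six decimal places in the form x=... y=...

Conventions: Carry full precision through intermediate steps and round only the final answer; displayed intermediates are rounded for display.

class = single-mesh tooth geometry [base-circle involute, m = 1.753, 25T]
pitch radius r_p = m·N/2 = 1.753·25/2 = 21.912500
base radius r_b = r_p·cos α = 21.912500·cos 15.962° = 21.067648
roll angle φ = 32.306° = 0.56384607 rad
x = r_b·(cos φ + φ·sin φ) = 24.155075
y = r_b·(sin φ − φ·cos φ) = 1.219287

x=24.155075 y=1.219287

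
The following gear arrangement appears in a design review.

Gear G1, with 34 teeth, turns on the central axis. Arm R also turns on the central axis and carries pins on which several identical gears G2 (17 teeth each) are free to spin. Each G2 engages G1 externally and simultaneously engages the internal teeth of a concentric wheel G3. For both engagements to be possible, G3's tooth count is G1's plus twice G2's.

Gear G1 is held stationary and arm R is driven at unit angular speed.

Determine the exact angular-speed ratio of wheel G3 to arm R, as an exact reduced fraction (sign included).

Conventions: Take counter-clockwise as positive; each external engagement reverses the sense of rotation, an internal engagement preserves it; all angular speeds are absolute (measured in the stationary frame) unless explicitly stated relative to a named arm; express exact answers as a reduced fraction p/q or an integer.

3/2

topology: planetary set — G1 34T / G2 17T / G3 68T, arm = carrier (Willis)
ring teeth: 34 + 2·17 = 68
34(ω_sun−ω_arm) = −68(ω_ring−ω_arm),  ω_sun = 0, ω_arm = 1
ω_ring = 1 − (34/68)(0−1) = 3/2
ω_out/ω_in = 3/2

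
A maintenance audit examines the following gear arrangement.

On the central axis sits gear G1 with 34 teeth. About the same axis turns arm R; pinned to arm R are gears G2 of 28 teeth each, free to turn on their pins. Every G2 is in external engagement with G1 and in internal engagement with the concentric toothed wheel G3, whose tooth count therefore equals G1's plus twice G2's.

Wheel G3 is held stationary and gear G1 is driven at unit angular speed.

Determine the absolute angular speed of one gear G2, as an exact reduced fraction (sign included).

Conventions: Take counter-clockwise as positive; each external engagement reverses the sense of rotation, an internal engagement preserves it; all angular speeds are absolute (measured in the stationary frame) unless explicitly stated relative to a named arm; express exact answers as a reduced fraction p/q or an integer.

-17/28

topology: planetary set — G1 34T / G2 28T / G3 90T, arm = carrier (Willis)
ring teeth: 34 + 2·28 = 90
34(ω_sun−ω_arm) = −90(ω_ring−ω_arm),  ω_ring = 0, ω_sun = 1
34(1−ω_arm) = −90(0−ω_arm)  ⇒  124·ω_arm = 34  ⇒  ω_arm = 17/62
sun–planet mesh: 34·(1−17/62) = −28·(ω_p−ω_arm)  ⇒  ω_p−ω_arm = -765/868
ω_p = 17/62 − 765/868 = -17/28
exact speed ratio = -17/28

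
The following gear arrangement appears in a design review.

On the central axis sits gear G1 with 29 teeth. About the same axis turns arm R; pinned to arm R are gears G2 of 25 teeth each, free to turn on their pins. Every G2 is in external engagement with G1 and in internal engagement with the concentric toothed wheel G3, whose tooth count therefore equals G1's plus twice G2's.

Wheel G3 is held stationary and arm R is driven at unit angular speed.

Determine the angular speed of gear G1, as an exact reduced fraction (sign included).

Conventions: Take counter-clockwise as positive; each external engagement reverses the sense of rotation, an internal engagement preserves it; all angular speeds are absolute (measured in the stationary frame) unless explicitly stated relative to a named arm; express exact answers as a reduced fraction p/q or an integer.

108/29

topology: planetary set — G1 29T / G2 25T / G3 79T, arm = carrier (Willis)
ring teeth: 29 + 2·25 = 79
29(ω_sun−ω_arm) = −79(ω_ring−ω_arm),  ω_ring = 0, ω_arm = 1
ω_sun = 1 − (79/29)(0−1) = 108/29
exact speed ratio = 108/29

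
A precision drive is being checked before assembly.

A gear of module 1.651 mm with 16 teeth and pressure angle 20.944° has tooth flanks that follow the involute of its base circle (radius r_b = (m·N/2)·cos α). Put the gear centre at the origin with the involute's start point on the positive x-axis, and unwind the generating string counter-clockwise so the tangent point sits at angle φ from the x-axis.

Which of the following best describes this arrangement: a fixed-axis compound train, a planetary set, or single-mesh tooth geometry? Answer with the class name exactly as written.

single-mesh involute tooth geometry (16T wheel at module 1.651)
classification: single-mesh tooth geometry

single-mesh tooth geometry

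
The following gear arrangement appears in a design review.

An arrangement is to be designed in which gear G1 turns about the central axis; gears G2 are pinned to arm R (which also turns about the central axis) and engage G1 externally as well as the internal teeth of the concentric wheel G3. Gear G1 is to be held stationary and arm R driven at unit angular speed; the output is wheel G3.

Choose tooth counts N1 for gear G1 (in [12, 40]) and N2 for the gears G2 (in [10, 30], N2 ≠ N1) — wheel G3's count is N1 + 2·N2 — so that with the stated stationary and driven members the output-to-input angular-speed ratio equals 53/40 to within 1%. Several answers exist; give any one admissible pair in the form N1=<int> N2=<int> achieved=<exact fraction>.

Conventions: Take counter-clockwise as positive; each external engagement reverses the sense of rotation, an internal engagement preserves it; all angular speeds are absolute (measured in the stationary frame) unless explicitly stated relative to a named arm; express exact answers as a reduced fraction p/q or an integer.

topology: planetary set — design target 53/40, arm = carrier (Willis)
Willis with ω_sun = 0: ω_ring/ω_arm = (N1+N3)/N3; set equal to 53/40  ⇒  N3/N1 = 1/(53/40 − 1) = 40/13
N3 = N1 + 2·N2  ⇒  N2/N1 = (N3/N1 − 1)/2 = (40/13 − 1)/2 = 27/26
smallest multiple with N1 ≥ 12 and N2 ≥ 10: k = 1  ⇒  N1 = 1·26 = 26, N2 = 1·27 = 27 (N1 ≤ 40, N2 ≤ 30, N2 ≠ N1 ✓), N3 = 26 + 2·27 = 80
check: (N1+N3)/N3 with N1 = 26, N3 = 80 gives 53/40; |achieved − target| = 0 ≤ 53/4000 ✓

N1=26 N2=27 achieved=53/40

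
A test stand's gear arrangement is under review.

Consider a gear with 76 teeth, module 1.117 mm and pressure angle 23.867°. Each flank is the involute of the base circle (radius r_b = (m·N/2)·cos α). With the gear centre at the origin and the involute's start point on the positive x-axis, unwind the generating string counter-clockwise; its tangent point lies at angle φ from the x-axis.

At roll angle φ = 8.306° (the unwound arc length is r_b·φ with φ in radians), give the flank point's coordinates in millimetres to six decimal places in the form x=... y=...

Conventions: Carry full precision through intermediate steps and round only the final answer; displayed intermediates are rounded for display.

x=39.222052 y=0.039336

class = single-mesh tooth geometry [base-circle involute, m = 1.117, 76T]
pitch radius r_p = m·N/2 = 1.117·76/2 = 42.446000
base radius r_b = r_p·cos α = 42.446000·cos 23.867° = 38.816322
roll angle φ = 8.306° = 0.14496705 rad
x = r_b·(cos φ + φ·sin φ) = 39.222052
y = r_b·(sin φ − φ·cos φ) = 0.039336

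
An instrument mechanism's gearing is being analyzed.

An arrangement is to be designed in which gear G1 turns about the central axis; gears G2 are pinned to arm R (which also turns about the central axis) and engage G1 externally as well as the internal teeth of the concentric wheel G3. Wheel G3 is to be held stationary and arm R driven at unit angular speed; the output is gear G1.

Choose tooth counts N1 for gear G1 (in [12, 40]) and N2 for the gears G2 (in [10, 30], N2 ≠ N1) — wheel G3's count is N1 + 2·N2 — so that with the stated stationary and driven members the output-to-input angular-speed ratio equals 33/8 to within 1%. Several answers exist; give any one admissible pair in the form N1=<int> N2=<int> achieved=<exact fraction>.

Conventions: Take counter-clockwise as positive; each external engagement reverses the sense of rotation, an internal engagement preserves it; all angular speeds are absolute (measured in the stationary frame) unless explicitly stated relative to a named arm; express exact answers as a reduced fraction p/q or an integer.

planetary set to be sized for 33/8 (Willis relation)
Willis with ω_ring = 0: ω_sun/ω_arm = (N1+N3)/N1; set equal to 33/8  ⇒  N3/N1 = 33/8 − 1 = 25/8
N3 = N1 + 2·N2  ⇒  N2/N1 = (N3/N1 − 1)/2 = (25/8 − 1)/2 = 17/16
smallest multiple with N1 ≥ 12 and N2 ≥ 10: k = 1  ⇒  N1 = 1·16 = 16, N2 = 1·17 = 17 (N1 ≤ 40, N2 ≤ 30, N2 ≠ N1 ✓), N3 = 16 + 2·17 = 50
check: (N1+N3)/N1 with N1 = 16, N3 = 50 gives 33/8; |achieved − target| = 0 ≤ 33/800 ✓

N1=16 N2=17 achieved=33/8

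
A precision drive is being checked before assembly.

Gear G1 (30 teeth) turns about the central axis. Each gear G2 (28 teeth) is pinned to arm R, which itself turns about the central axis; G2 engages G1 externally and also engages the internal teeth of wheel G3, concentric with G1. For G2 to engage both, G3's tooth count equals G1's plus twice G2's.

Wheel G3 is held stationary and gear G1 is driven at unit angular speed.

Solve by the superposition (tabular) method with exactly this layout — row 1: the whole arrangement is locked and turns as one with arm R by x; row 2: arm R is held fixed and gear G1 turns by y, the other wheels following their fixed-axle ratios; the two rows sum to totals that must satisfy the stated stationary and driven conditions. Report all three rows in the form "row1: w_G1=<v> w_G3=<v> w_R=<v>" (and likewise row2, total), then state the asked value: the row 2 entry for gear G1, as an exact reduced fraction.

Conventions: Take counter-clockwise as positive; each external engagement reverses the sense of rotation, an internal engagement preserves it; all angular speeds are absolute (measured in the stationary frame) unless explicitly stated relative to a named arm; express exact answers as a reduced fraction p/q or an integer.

recognized (axles ride arm R): planetary set, 30/28/86 teeth
superposition row 1 [locked train]: every member turns x
superposition row 2 [arm held]: sun y, ring −(30/86)·y, arm 0
boundary: total ω_ring = x − (30/86)·y = 0 and total ω_sun = x + y = 1  ⇒  y = 43/58, x = 15/58
row 2 ring = −(30/86)·43/58 = -15/58
totals (row 1 + row 2): sun 15/58 + 43/58 = 1, ring 15/58 + (-15/58) = 0, arm 15/58 + 0 = 15/58
asked cell (row2, sun) = 43/58

row1: w_G1=15/58 w_G3=15/58 w_R=15/58
row2: w_G1=43/58 w_G3=-15/58 w_R=0
total: w_G1=1 w_G3=0 w_R=15/58
asked value: 43/58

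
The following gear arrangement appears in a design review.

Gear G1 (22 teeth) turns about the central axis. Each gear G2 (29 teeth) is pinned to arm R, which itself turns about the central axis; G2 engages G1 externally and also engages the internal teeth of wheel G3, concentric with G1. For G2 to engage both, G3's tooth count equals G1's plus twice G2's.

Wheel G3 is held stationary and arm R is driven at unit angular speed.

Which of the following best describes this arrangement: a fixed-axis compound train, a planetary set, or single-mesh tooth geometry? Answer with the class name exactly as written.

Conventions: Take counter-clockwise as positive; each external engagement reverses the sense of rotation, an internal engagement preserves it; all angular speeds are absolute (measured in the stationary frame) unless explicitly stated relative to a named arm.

planetary set

topology: planetary set — G1 22T / G2 29T / G3 80T, arm = carrier (Willis)
classification: planetary set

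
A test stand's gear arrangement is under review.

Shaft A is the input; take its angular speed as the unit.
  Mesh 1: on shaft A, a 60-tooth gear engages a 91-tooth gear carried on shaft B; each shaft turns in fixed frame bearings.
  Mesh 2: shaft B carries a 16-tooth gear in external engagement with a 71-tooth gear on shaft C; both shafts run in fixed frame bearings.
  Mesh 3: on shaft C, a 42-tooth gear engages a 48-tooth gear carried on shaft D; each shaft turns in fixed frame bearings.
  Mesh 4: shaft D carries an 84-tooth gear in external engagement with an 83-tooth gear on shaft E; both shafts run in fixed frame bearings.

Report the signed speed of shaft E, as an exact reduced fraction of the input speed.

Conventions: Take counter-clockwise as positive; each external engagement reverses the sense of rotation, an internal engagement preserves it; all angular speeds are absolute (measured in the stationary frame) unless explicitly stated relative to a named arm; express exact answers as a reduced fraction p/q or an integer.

10080/76609

4-mesh fixed-axis compound train (all bearings frame-fixed)
mesh 1 [60T→91T]: |ω|/ω_in = 1×60/91 = 60/91, sense flips to −
mesh 2 [16T→71T]: |ω|/ω_in = (60/91)×16/71 = 960/6461, sense flips to +
mesh 3 [42T→48T]: |ω|/ω_in = (960/6461)×42/48 = 120/923, sense flips to −
mesh 4 [84T→83T]: |ω|/ω_in = (120/923)×84/83 = 10080/76609, sense flips to +
signed output speed (× input speed) = 10080/76609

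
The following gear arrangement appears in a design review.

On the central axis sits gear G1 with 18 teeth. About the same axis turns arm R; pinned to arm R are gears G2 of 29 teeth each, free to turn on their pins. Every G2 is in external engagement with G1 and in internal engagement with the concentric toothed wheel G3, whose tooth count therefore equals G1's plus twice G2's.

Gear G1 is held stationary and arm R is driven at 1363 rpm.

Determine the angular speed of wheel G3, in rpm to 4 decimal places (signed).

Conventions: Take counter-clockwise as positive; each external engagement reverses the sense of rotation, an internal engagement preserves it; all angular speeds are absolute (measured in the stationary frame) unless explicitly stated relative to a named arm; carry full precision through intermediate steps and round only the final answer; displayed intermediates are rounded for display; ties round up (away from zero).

planetary set (18T centre, 29T on arm, 76T internal) — Willis relation
normalise by the input: solve with ω_arm = 1, then scale by 1363 rpm
ring teeth: 18 + 2·29 = 76
18(ω_sun−ω_arm) = −76(ω_ring−ω_arm),  ω_sun = 0, ω_arm = 1
ω_ring = 1 − (18/76)(0−1) = 47/38
scale: ω_ring = 47/38 × 1363 rpm = +1685.8158 rpm

+1685.8158 rpm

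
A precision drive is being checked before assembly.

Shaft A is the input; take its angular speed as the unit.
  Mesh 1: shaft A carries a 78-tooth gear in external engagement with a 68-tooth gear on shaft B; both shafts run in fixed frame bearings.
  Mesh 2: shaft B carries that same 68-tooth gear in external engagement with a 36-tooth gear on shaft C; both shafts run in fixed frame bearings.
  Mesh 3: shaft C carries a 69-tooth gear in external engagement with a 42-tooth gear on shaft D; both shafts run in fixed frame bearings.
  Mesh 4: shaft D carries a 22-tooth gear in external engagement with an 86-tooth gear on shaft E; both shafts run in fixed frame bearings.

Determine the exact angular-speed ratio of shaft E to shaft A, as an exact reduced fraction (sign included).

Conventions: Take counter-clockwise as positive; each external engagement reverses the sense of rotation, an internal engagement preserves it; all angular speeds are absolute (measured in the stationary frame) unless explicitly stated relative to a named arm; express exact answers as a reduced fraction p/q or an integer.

3289/3612

class = fixed-axis compound train [4 meshes; 4 ratios multiply, 4 sense flips]
mesh 1 [78T→68T]: running ratio 39/34, sense −
mesh 2 [68T→36T]: running ratio 13/6, sense +
mesh 3 [69T→42T]: running ratio 299/84, sense −
mesh 4 [22T→86T]: running ratio 3289/3612, sense +
ω_out/ω_in = 3289/3612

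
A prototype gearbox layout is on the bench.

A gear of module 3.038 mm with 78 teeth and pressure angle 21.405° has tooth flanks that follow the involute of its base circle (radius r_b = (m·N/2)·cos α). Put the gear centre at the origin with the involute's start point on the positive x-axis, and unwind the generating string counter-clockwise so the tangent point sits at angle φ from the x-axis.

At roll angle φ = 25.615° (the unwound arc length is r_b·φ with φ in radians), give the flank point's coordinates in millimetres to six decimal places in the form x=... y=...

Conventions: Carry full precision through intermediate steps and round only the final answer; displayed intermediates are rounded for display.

single-mesh involute tooth geometry (78T wheel at module 3.038)
pitch radius r_p = m·N/2 = 3.038·78/2 = 118.482000
base radius r_b = r_p·cos α = 118.482000·cos 21.405° = 110.309582
roll angle φ = 25.615° = 0.44706609 rad
x = r_b·(cos φ + φ·sin φ) = 120.788530
y = r_b·(sin φ − φ·cos φ) = 3.220343

x=120.788530 y=3.220343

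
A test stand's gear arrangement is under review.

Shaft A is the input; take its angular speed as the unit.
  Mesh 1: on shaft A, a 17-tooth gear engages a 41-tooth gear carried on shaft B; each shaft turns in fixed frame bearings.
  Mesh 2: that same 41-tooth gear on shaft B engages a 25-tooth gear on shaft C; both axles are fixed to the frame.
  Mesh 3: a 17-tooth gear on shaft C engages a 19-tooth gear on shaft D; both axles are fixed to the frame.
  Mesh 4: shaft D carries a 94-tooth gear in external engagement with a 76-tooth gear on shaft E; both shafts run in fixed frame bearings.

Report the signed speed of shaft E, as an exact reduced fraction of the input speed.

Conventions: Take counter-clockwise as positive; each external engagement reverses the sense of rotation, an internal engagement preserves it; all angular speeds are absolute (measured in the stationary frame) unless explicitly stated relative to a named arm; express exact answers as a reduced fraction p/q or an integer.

4-mesh fixed-axis compound train (all bearings frame-fixed)
mesh 1 [17T→41T]: |ω|/ω_in = 1×17/41 = 17/41, sense flips to −
mesh 2 [41T→25T]: |ω|/ω_in = (17/41)×41/25 = 17/25, sense flips to +
mesh 3 [17T→19T]: |ω|/ω_in = (17/25)×17/19 = 289/475, sense flips to −
mesh 4 [94T→76T]: |ω|/ω_in = (289/475)×94/76 = 13583/18050, sense flips to +
signed output speed (× input speed) = 13583/18050

13583/18050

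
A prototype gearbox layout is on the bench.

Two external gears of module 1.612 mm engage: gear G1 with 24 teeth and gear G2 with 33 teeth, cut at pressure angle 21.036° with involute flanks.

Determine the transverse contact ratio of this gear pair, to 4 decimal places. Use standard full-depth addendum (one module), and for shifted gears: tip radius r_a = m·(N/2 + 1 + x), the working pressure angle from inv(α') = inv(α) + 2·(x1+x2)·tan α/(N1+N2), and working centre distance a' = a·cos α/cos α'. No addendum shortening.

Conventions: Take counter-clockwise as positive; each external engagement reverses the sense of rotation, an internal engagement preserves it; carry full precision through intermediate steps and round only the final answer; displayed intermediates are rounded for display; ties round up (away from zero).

class = single-mesh tooth geometry [involute pair 24T × 33T, m = 1.612]
base radii: r_b1 = 18.054821, r_b2 = 24.825378
tip radii: r_a1 = 20.956000, r_a2 = 28.210000
no profile shift: α' = α, a' = a
action lengths: √(r_a1²−r_b1²) = 10.638486, √(r_a2²−r_b2²) = 13.397936
base pitch p_b = π·m·cos α = 4.726741
CR = (10.638486 + 13.397936 − 45.942000·sin 21.03600°)/4.726741 = 1.596308
contact ratio ≈ 1.5963

1.5963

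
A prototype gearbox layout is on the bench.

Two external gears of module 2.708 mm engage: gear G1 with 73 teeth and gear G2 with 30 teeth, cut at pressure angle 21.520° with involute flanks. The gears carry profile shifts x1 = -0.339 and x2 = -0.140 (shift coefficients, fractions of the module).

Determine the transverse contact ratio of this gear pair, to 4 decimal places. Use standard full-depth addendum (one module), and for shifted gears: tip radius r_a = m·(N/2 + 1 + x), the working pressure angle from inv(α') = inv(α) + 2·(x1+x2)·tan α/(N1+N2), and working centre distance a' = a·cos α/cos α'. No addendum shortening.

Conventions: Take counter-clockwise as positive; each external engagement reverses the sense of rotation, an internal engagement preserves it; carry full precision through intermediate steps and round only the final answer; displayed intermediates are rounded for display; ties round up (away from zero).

single-mesh involute tooth geometry (73T engaging 30T at module 2.708)
base radii: r_b1 = 91.951682, r_b2 = 37.788363
tip radii: r_a1 = 100.631988, r_a2 = 42.948880
inv(α') = inv(21.520°) + 2·(-0.339-0.140)·tan α/(73+30) = 0.01505140  ⇒  α' = 20.06337°
a' = a·cos α / cos α' = 139.4620·cos 21.520°/cos 20.06337° = 138.122157
action lengths: √(r_a1²−r_b1²) = 40.886246, √(r_a2²−r_b2²) = 20.411907
base pitch p_b = π·m·cos α = 7.914376
CR = (40.886246 + 20.411907 − 138.122157·sin 20.06337°)/7.914376 = 1.758076
contact ratio ≈ 1.7581

1.7581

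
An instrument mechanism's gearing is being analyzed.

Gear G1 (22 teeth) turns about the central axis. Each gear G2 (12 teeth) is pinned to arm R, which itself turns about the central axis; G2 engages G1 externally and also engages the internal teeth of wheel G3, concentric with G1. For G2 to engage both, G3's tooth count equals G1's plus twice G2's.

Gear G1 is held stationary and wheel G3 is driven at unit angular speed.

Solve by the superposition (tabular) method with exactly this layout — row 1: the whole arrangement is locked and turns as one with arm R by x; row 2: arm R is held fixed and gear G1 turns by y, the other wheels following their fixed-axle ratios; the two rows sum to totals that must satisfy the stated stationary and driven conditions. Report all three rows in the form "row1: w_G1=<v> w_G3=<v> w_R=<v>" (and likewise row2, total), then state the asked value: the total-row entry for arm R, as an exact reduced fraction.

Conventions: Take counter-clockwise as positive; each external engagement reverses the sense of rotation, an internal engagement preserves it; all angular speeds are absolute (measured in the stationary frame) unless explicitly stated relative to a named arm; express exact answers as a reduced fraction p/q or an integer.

planetary set (22T centre, 12T on arm, 46T internal) — Willis relation
row 1 — lock + rotate with arm: ω_sun = ω_ring = ω_arm = x
superposition row 2 [arm held]: sun y, ring −(22/46)·y, arm 0
boundary: total ω_sun = x + y = 0 and total ω_ring = x − (22/46)·y = 1  ⇒  y = -23/34, x = 23/34
row 2 ring = −(22/46)·(-23/34) = 11/34
totals (row 1 + row 2): sun 23/34 + (-23/34) = 0, ring 23/34 + 11/34 = 1, arm 23/34 + 0 = 23/34
asked cell (total, arm) = 23/34

row1: w_G1=23/34 w_G3=23/34 w_R=23/34
row2: w_G1=-23/34 w_G3=11/34 w_R=0
total: w_G1=0 w_G3=1 w_R=23/34
asked value: 23/34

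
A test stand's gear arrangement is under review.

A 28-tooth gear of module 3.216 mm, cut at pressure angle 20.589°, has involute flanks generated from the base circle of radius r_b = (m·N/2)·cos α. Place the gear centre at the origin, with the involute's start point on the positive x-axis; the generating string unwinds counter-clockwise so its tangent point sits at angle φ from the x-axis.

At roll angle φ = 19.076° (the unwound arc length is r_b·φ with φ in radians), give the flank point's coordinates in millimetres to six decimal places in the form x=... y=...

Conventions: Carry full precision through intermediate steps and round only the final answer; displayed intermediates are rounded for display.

recognized (one wheel, involute flank): single-mesh tooth geometry, m = 3.216, N = 28
pitch radius r_p = m·N/2 = 3.216·28/2 = 45.024000
base radius r_b = r_p·cos α = 45.024000·cos 20.589° = 42.148185
roll angle φ = 19.076° = 0.33293901 rad
x = r_b·(cos φ + φ·sin φ) = 44.419875
y = r_b·(sin φ − φ·cos φ) = 0.512779

x=44.419875 y=0.512779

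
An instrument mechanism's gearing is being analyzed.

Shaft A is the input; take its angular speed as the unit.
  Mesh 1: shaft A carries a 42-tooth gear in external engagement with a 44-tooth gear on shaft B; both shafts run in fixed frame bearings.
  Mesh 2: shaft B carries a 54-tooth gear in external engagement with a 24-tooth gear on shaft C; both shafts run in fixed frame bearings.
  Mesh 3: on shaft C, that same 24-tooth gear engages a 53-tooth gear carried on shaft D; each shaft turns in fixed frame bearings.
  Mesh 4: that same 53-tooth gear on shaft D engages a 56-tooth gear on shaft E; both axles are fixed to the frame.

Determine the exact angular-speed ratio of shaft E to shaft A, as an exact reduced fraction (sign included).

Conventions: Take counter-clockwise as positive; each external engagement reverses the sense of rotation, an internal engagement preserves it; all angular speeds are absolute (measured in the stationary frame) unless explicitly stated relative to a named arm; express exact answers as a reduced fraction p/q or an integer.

class = fixed-axis compound train [4 meshes; 4 ratios multiply, 4 sense flips]
mesh 1 [42T→44T]: running ratio 21/22, sense −
mesh 2 [54T→24T]: running ratio 189/88, sense +
mesh 3 [24T→53T]: running ratio 567/583, sense −
mesh 4 [53T→56T]: running ratio 81/88, sense +
ω_out/ω_in = 81/88

81/88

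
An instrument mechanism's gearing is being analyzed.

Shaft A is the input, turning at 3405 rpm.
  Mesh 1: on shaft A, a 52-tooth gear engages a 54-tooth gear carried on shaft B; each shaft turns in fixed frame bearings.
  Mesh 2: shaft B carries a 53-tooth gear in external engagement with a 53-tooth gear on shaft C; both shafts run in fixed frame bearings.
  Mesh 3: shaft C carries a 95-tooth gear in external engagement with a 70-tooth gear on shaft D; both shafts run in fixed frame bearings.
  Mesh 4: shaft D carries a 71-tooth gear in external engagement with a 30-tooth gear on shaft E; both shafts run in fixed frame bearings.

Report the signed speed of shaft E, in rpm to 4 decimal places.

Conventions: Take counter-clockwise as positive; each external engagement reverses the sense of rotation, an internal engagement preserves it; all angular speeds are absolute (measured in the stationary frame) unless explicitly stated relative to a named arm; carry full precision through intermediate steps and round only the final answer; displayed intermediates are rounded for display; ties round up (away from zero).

topology: fixed-axis compound train — 4 meshes, A→E
mesh 1 [52T→54T]: ω = 3405.0000×52/54 = 3278.8889 rpm, sense flips to −
mesh 2 [53T→53T]: ω = 3278.8889×53/53 = 3278.8889 rpm, sense flips to +
mesh 3 [95T→70T]: ω = 3278.8889×95/70 = 4449.9206 rpm, sense flips to −
mesh 4 [71T→30T]: ω = 4449.9206×71/30 = 10531.4788 rpm, sense flips to +
signed output speed = +10531.4788 rpm

+10531.4788 rpm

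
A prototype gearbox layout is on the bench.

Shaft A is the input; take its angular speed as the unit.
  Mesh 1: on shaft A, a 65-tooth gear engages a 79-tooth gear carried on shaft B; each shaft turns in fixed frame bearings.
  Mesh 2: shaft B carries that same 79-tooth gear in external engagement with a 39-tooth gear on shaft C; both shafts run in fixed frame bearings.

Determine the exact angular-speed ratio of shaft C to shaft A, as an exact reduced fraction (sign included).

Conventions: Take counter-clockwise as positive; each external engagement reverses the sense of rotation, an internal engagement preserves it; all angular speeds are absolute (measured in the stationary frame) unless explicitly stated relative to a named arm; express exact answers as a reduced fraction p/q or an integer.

class = fixed-axis compound train [2 meshes; 2 ratios multiply, 2 sense flips]
mesh 1 [65T→79T]: running ratio 65/79, sense −
mesh 2 [79T→39T]: running ratio 5/3, sense +
ω_out/ω_in = 5/3

5/3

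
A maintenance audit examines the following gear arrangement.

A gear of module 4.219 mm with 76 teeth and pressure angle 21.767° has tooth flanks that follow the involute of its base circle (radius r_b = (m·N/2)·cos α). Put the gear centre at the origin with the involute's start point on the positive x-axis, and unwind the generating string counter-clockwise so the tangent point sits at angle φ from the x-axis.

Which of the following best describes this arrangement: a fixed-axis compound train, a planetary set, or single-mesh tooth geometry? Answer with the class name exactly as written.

single-mesh tooth geometry

single-mesh involute tooth geometry (76T wheel at module 4.219)
classification: single-mesh tooth geometry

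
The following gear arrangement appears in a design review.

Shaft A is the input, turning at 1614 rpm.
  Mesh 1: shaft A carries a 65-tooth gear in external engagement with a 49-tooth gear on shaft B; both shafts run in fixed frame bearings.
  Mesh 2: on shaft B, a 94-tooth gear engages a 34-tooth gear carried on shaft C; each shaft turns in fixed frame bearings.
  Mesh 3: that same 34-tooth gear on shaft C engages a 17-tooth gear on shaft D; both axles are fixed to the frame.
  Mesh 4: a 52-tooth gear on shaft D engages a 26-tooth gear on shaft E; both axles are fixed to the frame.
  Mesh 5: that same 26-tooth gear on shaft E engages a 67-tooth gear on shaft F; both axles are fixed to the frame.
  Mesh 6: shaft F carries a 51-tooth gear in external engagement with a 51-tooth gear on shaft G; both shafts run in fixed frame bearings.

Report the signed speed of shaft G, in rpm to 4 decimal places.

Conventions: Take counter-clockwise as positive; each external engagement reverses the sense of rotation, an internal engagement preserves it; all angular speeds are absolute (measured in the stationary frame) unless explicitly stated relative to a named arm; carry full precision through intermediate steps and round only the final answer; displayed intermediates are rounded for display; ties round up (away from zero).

+9188.1543 rpm

recognized (7 fixed axles, 6 meshes): fixed-axis compound train
mesh 1 [65T→49T]: ω = 1614.0000×65/49 = 2141.0204 rpm, sense flips to −
mesh 2 [94T→34T]: ω = 2141.0204×94/34 = 5919.2917 rpm, sense flips to +
mesh 3 [34T→17T]: ω = 5919.2917×34/17 = 11838.5834 rpm, sense flips to −
mesh 4 [52T→26T]: ω = 11838.5834×52/26 = 23677.1669 rpm, sense flips to +
mesh 5 [26T→67T]: ω = 23677.1669×26/67 = 9188.1543 rpm, sense flips to −
mesh 6 [51T→51T]: ω = 9188.1543×51/51 = 9188.1543 rpm, sense flips to +
signed output speed = +9188.1543 rpm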